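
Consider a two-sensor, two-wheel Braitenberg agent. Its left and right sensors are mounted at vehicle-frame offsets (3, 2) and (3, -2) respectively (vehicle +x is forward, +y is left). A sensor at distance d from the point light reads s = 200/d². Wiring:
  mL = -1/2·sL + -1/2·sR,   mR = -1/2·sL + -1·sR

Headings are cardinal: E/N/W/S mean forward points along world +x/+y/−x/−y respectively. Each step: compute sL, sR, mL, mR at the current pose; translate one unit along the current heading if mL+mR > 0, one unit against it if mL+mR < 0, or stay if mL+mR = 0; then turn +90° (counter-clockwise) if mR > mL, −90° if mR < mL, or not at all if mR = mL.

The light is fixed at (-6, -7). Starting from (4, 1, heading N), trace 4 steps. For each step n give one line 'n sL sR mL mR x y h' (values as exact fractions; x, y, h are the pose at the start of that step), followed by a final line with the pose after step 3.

n=0: pose=(4,1,N); sL=40/37, sR=40/53; mL=-1800/1961, mR=-2540/1961; mL+mR=-4340/1961 → advance -1; mR−mL=-20/53 → turn -1·90°
n=1: pose=(4,0,E); sL=4/5, sR=100/97; mL=-444/485, mR=-694/485; mL+mR=-1138/485 → advance -1; mR−mL=-50/97 → turn -1·90°
n=2: pose=(3,0,S); sL=200/137, sR=40/13; mL=-4040/1781, mR=-6780/1781; mL+mR=-10820/1781 → advance -1; mR−mL=-20/13 → turn -1·90°
n=3: pose=(3,1,W); sL=25/9, sR=25/17; mL=-325/153, mR=-875/306; mL+mR=-1525/306 → advance -1; mR−mL=-25/34 → turn -1·90°

0 40/37 40/53 -1800/1961 -2540/1961 4 1 N
1 4/5 100/97 -444/485 -694/485 4 0 E
2 200/137 40/13 -4040/1781 -6780/1781 3 0 S
3 25/9 25/17 -325/153 -875/306 3 1 W
final 4 1 N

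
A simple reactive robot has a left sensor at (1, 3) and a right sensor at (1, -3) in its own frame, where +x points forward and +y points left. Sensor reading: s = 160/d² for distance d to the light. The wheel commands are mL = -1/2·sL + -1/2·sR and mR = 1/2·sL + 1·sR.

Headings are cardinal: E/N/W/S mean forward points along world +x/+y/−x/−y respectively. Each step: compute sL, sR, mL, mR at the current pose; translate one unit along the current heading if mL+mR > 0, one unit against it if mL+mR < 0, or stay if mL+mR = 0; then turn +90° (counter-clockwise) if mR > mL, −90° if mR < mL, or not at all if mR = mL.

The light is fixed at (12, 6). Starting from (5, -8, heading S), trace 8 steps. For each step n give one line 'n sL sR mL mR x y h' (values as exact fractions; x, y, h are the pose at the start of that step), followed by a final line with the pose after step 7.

n=0: pose=(5,-8,S); sL=160/241, sR=32/65; mL=-9056/15665, mR=12912/15665; mL+mR=16/65 → advance +1; mR−mL=21968/15665 → turn +1·90°
n=1: pose=(5,-9,E); sL=8/9, sR=4/9; mL=-2/3, mR=8/9; mL+mR=2/9 → advance +1; mR−mL=14/9 → turn +1·90°
n=2: pose=(6,-9,N); sL=160/277, sR=32/41; mL=-7712/11357, mR=12144/11357; mL+mR=16/41 → advance +1; mR−mL=19856/11357 → turn +1·90°
n=3: pose=(6,-8,W); sL=80/169, sR=16/17; mL=-2032/2873, mR=3384/2873; mL+mR=8/17 → advance +1; mR−mL=5416/2873 → turn +1·90°
n=4: pose=(5,-8,S); sL=160/241, sR=32/65; mL=-9056/15665, mR=12912/15665; mL+mR=16/65 → advance +1; mR−mL=21968/15665 → turn +1·90°
n=5: pose=(5,-9,E); sL=8/9, sR=4/9; mL=-2/3, mR=8/9; mL+mR=2/9 → advance +1; mR−mL=14/9 → turn +1·90°
n=6: pose=(6,-9,N); sL=160/277, sR=32/41; mL=-7712/11357, mR=12144/11357; mL+mR=16/41 → advance +1; mR−mL=19856/11357 → turn +1·90°
n=7: pose=(6,-8,W); sL=80/169, sR=16/17; mL=-2032/2873, mR=3384/2873; mL+mR=8/17 → advance +1; mR−mL=5416/2873 → turn +1·90°

0 160/241 32/65 -9056/15665 12912/15665 5 -8 S
1 8/9 4/9 -2/3 8/9 5 -9 E
2 160/277 32/41 -7712/11357 12144/11357 6 -9 N
3 80/169 16/17 -2032/2873 3384/2873 6 -8 W
4 160/241 32/65 -9056/15665 12912/15665 5 -8 S
5 8/9 4/9 -2/3 8/9 5 -9 E
6 160/277 32/41 -7712/11357 12144/11357 6 -9 N
7 80/169 16/17 -2032/2873 3384/2873 6 -8 W
final 5 -8 S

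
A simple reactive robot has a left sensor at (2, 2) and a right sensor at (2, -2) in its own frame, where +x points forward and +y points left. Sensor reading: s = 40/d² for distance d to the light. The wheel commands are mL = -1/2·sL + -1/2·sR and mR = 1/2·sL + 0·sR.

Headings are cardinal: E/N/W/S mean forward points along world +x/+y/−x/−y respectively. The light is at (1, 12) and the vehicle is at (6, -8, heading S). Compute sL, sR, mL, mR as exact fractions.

40/533 40/493 -20520/262769 20/533

left sensor world pos  = (8, -10); dL² = 533
right sensor world pos = (4, -10); dR² = 493
sL = 40/533 = 40/533
sR = 40/493 = 40/493
mL = -1/2·sL + -1/2·sR = -20520/262769
mR = 1/2·sL + 0·sR = 20/533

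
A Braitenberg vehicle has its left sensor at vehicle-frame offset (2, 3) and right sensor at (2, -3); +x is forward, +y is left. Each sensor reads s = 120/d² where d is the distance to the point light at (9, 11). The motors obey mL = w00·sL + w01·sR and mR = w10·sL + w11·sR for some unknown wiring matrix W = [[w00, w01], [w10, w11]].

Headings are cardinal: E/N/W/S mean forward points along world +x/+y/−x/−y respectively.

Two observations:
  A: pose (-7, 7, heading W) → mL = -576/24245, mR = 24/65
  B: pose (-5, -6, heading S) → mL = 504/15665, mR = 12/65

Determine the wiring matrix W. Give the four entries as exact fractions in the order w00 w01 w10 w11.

obs A: pose=(-7,7,W) → sL=120/373, sR=24/65, mL=-576/24245, mR=24/65
obs B: pose=(-5,-6,S) → sL=60/241, sR=12/65, mL=504/15665, mR=12/65
sensor matrix S = [[120/373, 24/65], [60/241, 12/65]]; det S = -38016/1168609
solve [mL_A; mL_B] = S·[w00; w01] and [mR_A; mR_B] = S·[w10; w11]:
  w00 = 1/2, w01 = -1/2, w10 = 0, w11 = 1

1/2 -1/2 0 1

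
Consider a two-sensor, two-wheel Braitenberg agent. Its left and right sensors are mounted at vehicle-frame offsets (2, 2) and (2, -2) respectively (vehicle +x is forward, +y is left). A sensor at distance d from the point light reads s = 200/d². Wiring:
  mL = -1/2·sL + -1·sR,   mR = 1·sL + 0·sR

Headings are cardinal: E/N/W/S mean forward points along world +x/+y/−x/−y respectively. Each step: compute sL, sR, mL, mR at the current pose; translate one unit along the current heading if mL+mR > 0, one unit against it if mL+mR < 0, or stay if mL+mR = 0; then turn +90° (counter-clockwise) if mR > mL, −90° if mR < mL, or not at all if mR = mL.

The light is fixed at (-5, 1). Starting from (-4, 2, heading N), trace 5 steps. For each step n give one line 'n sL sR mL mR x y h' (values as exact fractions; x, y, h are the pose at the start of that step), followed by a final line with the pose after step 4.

n=0: pose=(-4,2,N); sL=20, sR=100/9; mL=-190/9, mR=20; mL+mR=-10/9 → advance -1; mR−mL=370/9 → turn +1·90°
n=1: pose=(-4,1,W); sL=40, sR=40; mL=-60, mR=40; mL+mR=-20 → advance -1; mR−mL=100 → turn +1·90°
n=2: pose=(-3,1,S); sL=10, sR=50; mL=-55, mR=10; mL+mR=-45 → advance -1; mR−mL=65 → turn +1·90°
n=3: pose=(-3,2,E); sL=8, sR=200/17; mL=-268/17, mR=8; mL+mR=-132/17 → advance -1; mR−mL=404/17 → turn +1·90°
n=4: pose=(-4,2,N); sL=20, sR=100/9; mL=-190/9, mR=20; mL+mR=-10/9 → advance -1; mR−mL=370/9 → turn +1·90°

0 20 100/9 -190/9 20 -4 2 N
1 40 40 -60 40 -4 1 W
2 10 50 -55 10 -3 1 S
3 8 200/17 -268/17 8 -3 2 E
4 20 100/9 -190/9 20 -4 2 N
final -4 1 W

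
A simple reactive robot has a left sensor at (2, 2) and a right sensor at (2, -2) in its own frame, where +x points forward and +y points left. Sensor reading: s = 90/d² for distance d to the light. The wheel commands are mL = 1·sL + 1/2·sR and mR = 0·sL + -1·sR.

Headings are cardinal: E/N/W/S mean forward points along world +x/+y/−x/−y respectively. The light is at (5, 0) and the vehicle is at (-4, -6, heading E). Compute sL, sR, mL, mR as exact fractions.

18/13 90/113 2619/1469 -90/113

left sensor world pos  = (-2, -4); dL² = 65
right sensor world pos = (-2, -8); dR² = 113
sL = 90/65 = 18/13
sR = 90/113 = 90/113
mL = 1·sL + 1/2·sR = 2619/1469
mR = 0·sL + -1·sR = -90/113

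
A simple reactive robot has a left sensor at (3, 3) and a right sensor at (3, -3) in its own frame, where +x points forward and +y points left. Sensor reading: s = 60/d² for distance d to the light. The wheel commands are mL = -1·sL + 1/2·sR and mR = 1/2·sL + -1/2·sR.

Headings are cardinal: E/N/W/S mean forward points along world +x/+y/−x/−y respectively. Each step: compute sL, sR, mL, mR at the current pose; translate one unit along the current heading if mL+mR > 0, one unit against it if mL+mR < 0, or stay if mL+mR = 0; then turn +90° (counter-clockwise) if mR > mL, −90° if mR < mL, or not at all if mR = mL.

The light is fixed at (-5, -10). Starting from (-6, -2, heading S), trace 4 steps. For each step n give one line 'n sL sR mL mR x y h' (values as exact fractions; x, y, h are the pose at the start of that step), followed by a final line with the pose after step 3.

n=0: pose=(-6,-2,S); sL=60/29, sR=60/41; mL=-1590/1189, mR=360/1189; mL+mR=-30/29 → advance -1; mR−mL=1950/1189 → turn +1·90°
n=1: pose=(-6,-1,E); sL=15/37, sR=3/2; mL=51/148, mR=-81/148; mL+mR=-15/74 → advance -1; mR−mL=-33/37 → turn -1·90°
n=2: pose=(-7,-1,S); sL=60/37, sR=60/61; mL=-2550/2257, mR=720/2257; mL+mR=-30/37 → advance -1; mR−mL=3270/2257 → turn +1·90°
n=3: pose=(-7,0,E); sL=6/17, sR=6/5; mL=21/85, mR=-36/85; mL+mR=-3/17 → advance -1; mR−mL=-57/85 → turn -1·90°

0 60/29 60/41 -1590/1189 360/1189 -6 -2 S
1 15/37 3/2 51/148 -81/148 -6 -1 E
2 60/37 60/61 -2550/2257 720/2257 -7 -1 S
3 6/17 6/5 21/85 -36/85 -7 0 E
final -8 0 S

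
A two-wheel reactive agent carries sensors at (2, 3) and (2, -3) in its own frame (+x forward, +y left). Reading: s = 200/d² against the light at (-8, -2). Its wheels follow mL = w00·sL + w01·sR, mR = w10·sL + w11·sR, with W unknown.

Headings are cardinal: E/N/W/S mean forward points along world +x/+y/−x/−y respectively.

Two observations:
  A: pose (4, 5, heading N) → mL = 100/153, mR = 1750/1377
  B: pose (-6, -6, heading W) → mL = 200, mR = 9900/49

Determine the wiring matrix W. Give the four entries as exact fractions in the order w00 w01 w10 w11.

obs A: pose=(4,5,N) → sL=100/81, sR=100/153, mL=100/153, mR=1750/1377
obs B: pose=(-6,-6,W) → sL=200/49, sR=200, mL=200, mR=9900/49
sensor matrix S = [[100/81, 100/153], [200/49, 200]]; det S = 16480000/67473
solve [mL_A; mL_B] = S·[w00; w01] and [mR_A; mR_B] = S·[w10; w11]:
  w00 = 0, w01 = 1, w10 = 1/2, w11 = 1

0 1 1/2 1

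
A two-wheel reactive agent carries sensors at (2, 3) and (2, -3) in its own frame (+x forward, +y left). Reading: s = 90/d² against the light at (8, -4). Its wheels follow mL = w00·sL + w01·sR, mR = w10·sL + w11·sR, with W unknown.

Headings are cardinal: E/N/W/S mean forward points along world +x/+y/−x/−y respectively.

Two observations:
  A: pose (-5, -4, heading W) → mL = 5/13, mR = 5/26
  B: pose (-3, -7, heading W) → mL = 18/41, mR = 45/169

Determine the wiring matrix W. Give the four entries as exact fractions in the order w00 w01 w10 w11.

obs A: pose=(-5,-4,W) → sL=5/13, sR=5/13, mL=5/13, mR=5/26
obs B: pose=(-3,-7,W) → sL=18/41, sR=90/169, mL=18/41, mR=45/169
sensor matrix S = [[5/13, 5/13], [18/41, 90/169]]; det S = 3240/90077
solve [mL_A; mL_B] = S·[w00; w01] and [mR_A; mR_B] = S·[w10; w11]:
  w00 = 1, w01 = 0, w10 = 0, w11 = 1/2

1 0 0 1/2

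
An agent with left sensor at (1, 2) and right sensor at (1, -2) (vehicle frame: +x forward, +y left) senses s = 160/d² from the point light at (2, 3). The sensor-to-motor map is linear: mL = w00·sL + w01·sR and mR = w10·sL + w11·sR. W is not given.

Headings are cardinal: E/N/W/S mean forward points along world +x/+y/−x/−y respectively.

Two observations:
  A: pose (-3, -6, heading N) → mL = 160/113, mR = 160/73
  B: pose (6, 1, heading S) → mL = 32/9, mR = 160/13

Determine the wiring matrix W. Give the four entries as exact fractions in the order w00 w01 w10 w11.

1 0 0 1

obs A: pose=(-3,-6,N) → sL=160/113, sR=160/73, mL=160/113, mR=160/73
obs B: pose=(6,1,S) → sL=32/9, sR=160/13, mL=32/9, mR=160/13
sensor matrix S = [[160/113, 160/73], [32/9, 160/13]]; det S = 9297920/965133
solve [mL_A; mL_B] = S·[w00; w01] and [mR_A; mR_B] = S·[w10; w11]:
  w00 = 1, w01 = 0, w10 = 0, w11 = 1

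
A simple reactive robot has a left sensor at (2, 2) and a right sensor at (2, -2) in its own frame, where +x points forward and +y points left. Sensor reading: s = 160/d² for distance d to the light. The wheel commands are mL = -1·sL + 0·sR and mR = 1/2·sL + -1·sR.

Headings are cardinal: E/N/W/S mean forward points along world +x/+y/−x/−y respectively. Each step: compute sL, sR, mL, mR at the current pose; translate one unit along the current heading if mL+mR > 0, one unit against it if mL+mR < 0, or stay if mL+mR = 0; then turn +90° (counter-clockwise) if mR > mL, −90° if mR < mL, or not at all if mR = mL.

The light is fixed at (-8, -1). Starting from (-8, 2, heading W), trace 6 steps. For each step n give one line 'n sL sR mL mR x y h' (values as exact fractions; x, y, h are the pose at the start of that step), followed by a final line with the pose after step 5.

0 32 160/29 -32 304/29 -8 2 W
1 16 80 -16 -72 -7 2 S
2 32 160/37 -32 432/37 -7 3 W
3 8 40 -8 -36 -6 3 S
4 160/9 160/49 -160/9 2480/441 -6 4 W
5 80/17 16 -80/17 -232/17 -5 4 S
final -5 5 W

n=0: pose=(-8,2,W); sL=32, sR=160/29; mL=-32, mR=304/29; mL+mR=-624/29 → advance -1; mR−mL=1232/29 → turn +1·90°
n=1: pose=(-7,2,S); sL=16, sR=80; mL=-16, mR=-72; mL+mR=-88 → advance -1; mR−mL=-56 → turn -1·90°
n=2: pose=(-7,3,W); sL=32, sR=160/37; mL=-32, mR=432/37; mL+mR=-752/37 → advance -1; mR−mL=1616/37 → turn +1·90°
n=3: pose=(-6,3,S); sL=8, sR=40; mL=-8, mR=-36; mL+mR=-44 → advance -1; mR−mL=-28 → turn -1·90°
n=4: pose=(-6,4,W); sL=160/9, sR=160/49; mL=-160/9, mR=2480/441; mL+mR=-5360/441 → advance -1; mR−mL=3440/147 → turn +1·90°
n=5: pose=(-5,4,S); sL=80/17, sR=16; mL=-80/17, mR=-232/17; mL+mR=-312/17 → advance -1; mR−mL=-152/17 → turn -1·90°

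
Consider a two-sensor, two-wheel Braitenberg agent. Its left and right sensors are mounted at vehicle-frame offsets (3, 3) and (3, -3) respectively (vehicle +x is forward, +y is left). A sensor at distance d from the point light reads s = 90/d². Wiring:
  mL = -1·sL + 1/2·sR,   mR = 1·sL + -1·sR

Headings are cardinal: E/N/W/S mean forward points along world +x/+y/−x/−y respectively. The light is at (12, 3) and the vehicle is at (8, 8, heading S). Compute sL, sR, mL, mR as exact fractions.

left sensor world pos  = (11, 5); dL² = 5
right sensor world pos = (5, 5); dR² = 53
sL = 90/5 = 18
sR = 90/53 = 90/53
mL = -1·sL + 1/2·sR = -909/53
mR = 1·sL + -1·sR = 864/53

18 90/53 -909/53 864/53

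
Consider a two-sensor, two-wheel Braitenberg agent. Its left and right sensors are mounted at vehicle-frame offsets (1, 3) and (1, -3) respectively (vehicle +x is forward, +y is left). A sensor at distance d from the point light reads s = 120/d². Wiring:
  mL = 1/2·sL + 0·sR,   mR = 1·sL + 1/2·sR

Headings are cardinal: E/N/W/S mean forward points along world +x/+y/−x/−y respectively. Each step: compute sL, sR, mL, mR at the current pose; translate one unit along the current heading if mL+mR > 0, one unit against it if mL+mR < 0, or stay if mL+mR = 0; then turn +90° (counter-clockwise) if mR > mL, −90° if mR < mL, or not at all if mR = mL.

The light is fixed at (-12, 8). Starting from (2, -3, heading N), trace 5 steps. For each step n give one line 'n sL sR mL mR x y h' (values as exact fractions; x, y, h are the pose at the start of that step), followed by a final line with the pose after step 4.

n=0: pose=(2,-3,N); sL=120/221, sR=120/389; mL=60/221, mR=59940/85969; mL+mR=83280/85969 → advance +1; mR−mL=36600/85969 → turn +1·90°
n=1: pose=(2,-2,W); sL=60/169, sR=60/109; mL=30/169, mR=11610/18421; mL+mR=14880/18421 → advance +1; mR−mL=8340/18421 → turn +1·90°
n=2: pose=(1,-2,S); sL=120/377, sR=120/221; mL=60/377, mR=3780/6409; mL+mR=4800/6409 → advance +1; mR−mL=2760/6409 → turn +1·90°
n=3: pose=(1,-3,E); sL=6/13, sR=15/49; mL=3/13, mR=783/1274; mL+mR=1077/1274 → advance +1; mR−mL=489/1274 → turn +1·90°
n=4: pose=(2,-3,N); sL=120/221, sR=120/389; mL=60/221, mR=59940/85969; mL+mR=83280/85969 → advance +1; mR−mL=36600/85969 → turn +1·90°

0 120/221 120/389 60/221 59940/85969 2 -3 N
1 60/169 60/109 30/169 11610/18421 2 -2 W
2 120/377 120/221 60/377 3780/6409 1 -2 S
3 6/13 15/49 3/13 783/1274 1 -3 E
4 120/221 120/389 60/221 59940/85969 2 -3 N
final 2 -2 W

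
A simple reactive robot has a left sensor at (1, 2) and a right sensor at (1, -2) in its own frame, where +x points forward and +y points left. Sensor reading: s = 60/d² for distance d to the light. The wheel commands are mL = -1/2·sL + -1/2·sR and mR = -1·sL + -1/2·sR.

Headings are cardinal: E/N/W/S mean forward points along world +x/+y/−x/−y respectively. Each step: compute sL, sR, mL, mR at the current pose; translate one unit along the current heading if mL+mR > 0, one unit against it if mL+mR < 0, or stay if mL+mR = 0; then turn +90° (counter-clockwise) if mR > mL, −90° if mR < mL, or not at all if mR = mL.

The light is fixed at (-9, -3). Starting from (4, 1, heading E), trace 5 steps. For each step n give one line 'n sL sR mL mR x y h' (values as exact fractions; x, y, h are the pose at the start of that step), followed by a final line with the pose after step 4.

n=0: pose=(4,1,E); sL=15/58, sR=3/10; mL=-81/290, mR=-237/580; mL+mR=-399/580 → advance -1; mR−mL=-15/116 → turn -1·90°
n=1: pose=(3,1,S); sL=12/41, sR=60/109; mL=-1884/4469, mR=-2538/4469; mL+mR=-4422/4469 → advance -1; mR−mL=-6/41 → turn -1·90°
n=2: pose=(3,2,W); sL=6/13, sR=6/17; mL=-90/221, mR=-141/221; mL+mR=-231/221 → advance -1; mR−mL=-3/13 → turn -1·90°
n=3: pose=(4,2,N); sL=60/157, sR=20/87; mL=-4180/13659, mR=-6790/13659; mL+mR=-10970/13659 → advance -1; mR−mL=-30/157 → turn -1·90°
n=4: pose=(4,1,E); sL=15/58, sR=3/10; mL=-81/290, mR=-237/580; mL+mR=-399/580 → advance -1; mR−mL=-15/116 → turn -1·90°

0 15/58 3/10 -81/290 -237/580 4 1 E
1 12/41 60/109 -1884/4469 -2538/4469 3 1 S
2 6/13 6/17 -90/221 -141/221 3 2 W
3 60/157 20/87 -4180/13659 -6790/13659 4 2 N
4 15/58 3/10 -81/290 -237/580 4 1 E
final 3 1 S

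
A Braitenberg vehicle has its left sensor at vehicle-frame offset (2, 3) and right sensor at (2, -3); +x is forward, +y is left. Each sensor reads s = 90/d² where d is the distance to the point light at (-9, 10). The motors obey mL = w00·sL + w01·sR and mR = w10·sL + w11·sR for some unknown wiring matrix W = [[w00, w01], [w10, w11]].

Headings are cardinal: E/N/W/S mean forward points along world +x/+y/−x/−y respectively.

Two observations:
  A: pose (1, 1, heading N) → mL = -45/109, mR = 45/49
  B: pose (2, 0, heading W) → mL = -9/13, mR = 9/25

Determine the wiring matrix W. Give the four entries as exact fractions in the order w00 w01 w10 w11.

0 -1 1 0

obs A: pose=(1,1,N) → sL=45/49, sR=45/109, mL=-45/109, mR=45/49
obs B: pose=(2,0,W) → sL=9/25, sR=9/13, mL=-9/13, mR=9/25
sensor matrix S = [[45/49, 45/109], [9/25, 9/13]]; det S = 169128/347165
solve [mL_A; mL_B] = S·[w00; w01] and [mR_A; mR_B] = S·[w10; w11]:
  w00 = 0, w01 = -1, w10 = 1, w11 = 0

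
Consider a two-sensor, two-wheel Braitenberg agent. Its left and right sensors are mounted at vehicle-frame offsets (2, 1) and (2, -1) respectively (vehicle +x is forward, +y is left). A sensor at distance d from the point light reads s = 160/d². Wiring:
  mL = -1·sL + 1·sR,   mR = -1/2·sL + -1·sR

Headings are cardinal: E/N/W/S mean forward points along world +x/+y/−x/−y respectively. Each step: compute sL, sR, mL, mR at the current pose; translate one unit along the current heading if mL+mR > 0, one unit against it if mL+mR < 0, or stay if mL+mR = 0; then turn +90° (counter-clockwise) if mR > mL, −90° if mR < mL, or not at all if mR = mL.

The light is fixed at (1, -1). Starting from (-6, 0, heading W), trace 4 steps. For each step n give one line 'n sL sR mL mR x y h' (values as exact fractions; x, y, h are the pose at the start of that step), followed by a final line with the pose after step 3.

n=0: pose=(-6,0,W); sL=160/81, sR=32/17; mL=-128/1377, mR=-3952/1377; mL+mR=-80/27 → advance -1; mR−mL=-3824/1377 → turn -1·90°
n=1: pose=(-5,0,N); sL=80/29, sR=80/17; mL=960/493, mR=-3000/493; mL+mR=-120/29 → advance -1; mR−mL=-3960/493 → turn -1·90°
n=2: pose=(-5,-1,E); sL=160/17, sR=160/17; mL=0, mR=-240/17; mL+mR=-240/17 → advance -1; mR−mL=-240/17 → turn -1·90°
n=3: pose=(-6,-1,S); sL=4, sR=40/17; mL=-28/17, mR=-74/17; mL+mR=-6 → advance -1; mR−mL=-46/17 → turn -1·90°

0 160/81 32/17 -128/1377 -3952/1377 -6 0 W
1 80/29 80/17 960/493 -3000/493 -5 0 N
2 160/17 160/17 0 -240/17 -5 -1 E
3 4 40/17 -28/17 -74/17 -6 -1 S
final -6 0 W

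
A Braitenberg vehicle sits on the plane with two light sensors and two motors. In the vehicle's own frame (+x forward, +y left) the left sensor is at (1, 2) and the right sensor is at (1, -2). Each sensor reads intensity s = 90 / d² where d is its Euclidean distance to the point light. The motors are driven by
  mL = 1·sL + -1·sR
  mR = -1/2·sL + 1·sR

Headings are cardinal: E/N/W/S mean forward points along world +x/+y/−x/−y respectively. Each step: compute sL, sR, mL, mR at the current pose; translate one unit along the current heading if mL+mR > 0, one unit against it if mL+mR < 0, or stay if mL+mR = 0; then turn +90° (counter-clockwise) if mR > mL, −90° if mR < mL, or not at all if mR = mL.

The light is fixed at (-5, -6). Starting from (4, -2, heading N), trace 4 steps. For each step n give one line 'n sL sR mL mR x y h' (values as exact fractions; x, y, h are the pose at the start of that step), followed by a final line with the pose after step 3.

n=0: pose=(4,-2,N); sL=45/37, sR=45/73; mL=1620/2701, mR=45/5402; mL+mR=45/74 → advance +1; mR−mL=-3195/5402 → turn -1·90°
n=1: pose=(4,-1,E); sL=90/149, sR=90/109; mL=-3600/16241, mR=8505/16241; mL+mR=45/149 → advance +1; mR−mL=12105/16241 → turn +1·90°
n=2: pose=(5,-1,N); sL=9/10, sR=1/2; mL=2/5, mR=1/20; mL+mR=9/20 → advance +1; mR−mL=-7/20 → turn -1·90°
n=3: pose=(5,0,E); sL=18/37, sR=90/137; mL=-864/5069, mR=2097/5069; mL+mR=9/37 → advance +1; mR−mL=2961/5069 → turn +1·90°

0 45/37 45/73 1620/2701 45/5402 4 -2 N
1 90/149 90/109 -3600/16241 8505/16241 4 -1 E
2 9/10 1/2 2/5 1/20 5 -1 N
3 18/37 90/137 -864/5069 2097/5069 5 0 E
final 6 0 N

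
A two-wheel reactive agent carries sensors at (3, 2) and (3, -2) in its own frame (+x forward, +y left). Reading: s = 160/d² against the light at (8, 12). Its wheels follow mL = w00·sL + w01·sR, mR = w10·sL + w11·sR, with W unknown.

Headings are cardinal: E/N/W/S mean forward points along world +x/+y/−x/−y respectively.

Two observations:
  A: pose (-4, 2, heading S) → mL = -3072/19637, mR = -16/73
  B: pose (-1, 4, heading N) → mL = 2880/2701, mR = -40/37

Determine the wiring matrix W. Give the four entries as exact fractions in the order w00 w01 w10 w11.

-1 1 0 -1/2

obs A: pose=(-4,2,S) → sL=160/269, sR=32/73, mL=-3072/19637, mR=-16/73
obs B: pose=(-1,4,N) → sL=80/73, sR=80/37, mL=2880/2701, mR=-40/37
sensor matrix S = [[160/269, 32/73], [80/73, 80/37]]; det S = 42731520/53039537
solve [mL_A; mL_B] = S·[w00; w01] and [mR_A; mR_B] = S·[w10; w11]:
  w00 = -1, w01 = 1, w10 = 0, w11 = -1/2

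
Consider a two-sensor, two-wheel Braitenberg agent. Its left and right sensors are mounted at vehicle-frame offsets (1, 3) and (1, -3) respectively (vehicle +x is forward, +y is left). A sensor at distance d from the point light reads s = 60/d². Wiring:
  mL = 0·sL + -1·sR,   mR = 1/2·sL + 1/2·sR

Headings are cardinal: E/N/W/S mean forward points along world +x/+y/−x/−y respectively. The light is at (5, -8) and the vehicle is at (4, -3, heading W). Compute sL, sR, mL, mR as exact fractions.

left sensor world pos  = (3, -6); dL² = 8
right sensor world pos = (3, 0); dR² = 68
sL = 60/8 = 15/2
sR = 60/68 = 15/17
mL = 0·sL + -1·sR = -15/17
mR = 1/2·sL + 1/2·sR = 285/68

15/2 15/17 -15/17 285/68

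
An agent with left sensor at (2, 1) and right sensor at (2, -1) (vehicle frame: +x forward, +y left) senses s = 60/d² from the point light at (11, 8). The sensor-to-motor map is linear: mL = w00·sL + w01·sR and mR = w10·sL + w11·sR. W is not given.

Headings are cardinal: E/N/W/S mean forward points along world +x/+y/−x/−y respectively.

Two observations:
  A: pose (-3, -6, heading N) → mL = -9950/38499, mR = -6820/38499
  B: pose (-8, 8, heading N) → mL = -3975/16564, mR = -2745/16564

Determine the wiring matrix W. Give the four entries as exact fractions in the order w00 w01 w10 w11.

obs A: pose=(-3,-6,N) → sL=20/123, sR=60/313, mL=-9950/38499, mR=-6820/38499
obs B: pose=(-8,8,N) → sL=15/101, sR=15/82, mL=-3975/16564, mR=-2745/16564
sensor matrix S = [[20/123, 60/313], [15/101, 15/82]]; det S = 67750/53141453
solve [mL_A; mL_B] = S·[w00; w01] and [mR_A; mR_B] = S·[w10; w11]:
  w00 = -1, w01 = -1/2, w10 = -1/2, w11 = -1/2

-1 -1/2 -1/2 -1/2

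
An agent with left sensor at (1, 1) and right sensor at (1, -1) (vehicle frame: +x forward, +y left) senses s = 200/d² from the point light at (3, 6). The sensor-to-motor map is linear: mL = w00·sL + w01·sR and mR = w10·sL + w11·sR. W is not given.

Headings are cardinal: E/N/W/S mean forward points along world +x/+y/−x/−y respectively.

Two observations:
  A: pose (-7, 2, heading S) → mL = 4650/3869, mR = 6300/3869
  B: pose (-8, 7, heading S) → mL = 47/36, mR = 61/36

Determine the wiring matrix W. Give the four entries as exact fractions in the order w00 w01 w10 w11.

1 -1/2 1/2 1/2

obs A: pose=(-7,2,S) → sL=100/53, sR=100/73, mL=4650/3869, mR=6300/3869
obs B: pose=(-8,7,S) → sL=2, sR=25/18, mL=47/36, mR=61/36
sensor matrix S = [[100/53, 100/73], [2, 25/18]]; det S = -4150/34821
solve [mL_A; mL_B] = S·[w00; w01] and [mR_A; mR_B] = S·[w10; w11]:
  w00 = 1, w01 = -1/2, w10 = 1/2, w11 = 1/2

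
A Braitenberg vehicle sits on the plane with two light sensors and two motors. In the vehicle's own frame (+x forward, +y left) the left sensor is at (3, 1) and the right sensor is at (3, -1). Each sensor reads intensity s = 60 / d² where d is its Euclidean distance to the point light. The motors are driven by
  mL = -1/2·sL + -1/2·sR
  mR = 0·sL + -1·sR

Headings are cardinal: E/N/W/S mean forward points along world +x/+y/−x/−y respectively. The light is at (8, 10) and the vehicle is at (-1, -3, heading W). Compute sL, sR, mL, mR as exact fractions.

3/17 5/24 -157/816 -5/24

left sensor world pos  = (-4, -4); dL² = 340
right sensor world pos = (-4, -2); dR² = 288
sL = 60/340 = 3/17
sR = 60/288 = 5/24
mL = -1/2·sL + -1/2·sR = -157/816
mR = 0·sL + -1·sR = -5/24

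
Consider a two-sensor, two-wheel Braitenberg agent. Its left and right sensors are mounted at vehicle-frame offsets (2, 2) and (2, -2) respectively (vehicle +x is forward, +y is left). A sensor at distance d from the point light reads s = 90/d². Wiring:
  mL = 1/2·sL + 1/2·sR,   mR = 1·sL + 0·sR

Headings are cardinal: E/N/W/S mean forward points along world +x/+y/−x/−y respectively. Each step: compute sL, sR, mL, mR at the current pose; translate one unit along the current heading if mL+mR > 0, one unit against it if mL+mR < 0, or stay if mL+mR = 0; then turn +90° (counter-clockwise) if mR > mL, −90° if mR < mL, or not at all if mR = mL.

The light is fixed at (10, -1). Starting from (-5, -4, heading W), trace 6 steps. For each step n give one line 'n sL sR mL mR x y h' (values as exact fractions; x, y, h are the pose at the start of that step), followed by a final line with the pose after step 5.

0 45/157 9/29 1359/4553 45/157 -5 -4 W
1 18/65 90/197 4698/12805 18/65 -6 -4 N
2 45/98 45/106 2295/5194 45/98 -6 -3 E
3 90/289 90/169 20610/48841 90/289 -5 -3 N
4 9/17 45/89 783/1513 9/17 -5 -2 E
5 90/257 18/29 3618/7453 90/257 -4 -2 N
final -4 -1 E

n=0: pose=(-5,-4,W); sL=45/157, sR=9/29; mL=1359/4553, mR=45/157; mL+mR=2664/4553 → advance +1; mR−mL=-54/4553 → turn -1·90°
n=1: pose=(-6,-4,N); sL=18/65, sR=90/197; mL=4698/12805, mR=18/65; mL+mR=8244/12805 → advance +1; mR−mL=-1152/12805 → turn -1·90°
n=2: pose=(-6,-3,E); sL=45/98, sR=45/106; mL=2295/5194, mR=45/98; mL+mR=2340/2597 → advance +1; mR−mL=45/2597 → turn +1·90°
n=3: pose=(-5,-3,N); sL=90/289, sR=90/169; mL=20610/48841, mR=90/289; mL+mR=35820/48841 → advance +1; mR−mL=-5400/48841 → turn -1·90°
n=4: pose=(-5,-2,E); sL=9/17, sR=45/89; mL=783/1513, mR=9/17; mL+mR=1584/1513 → advance +1; mR−mL=18/1513 → turn +1·90°
n=5: pose=(-4,-2,N); sL=90/257, sR=18/29; mL=3618/7453, mR=90/257; mL+mR=6228/7453 → advance +1; mR−mL=-1008/7453 → turn -1·90°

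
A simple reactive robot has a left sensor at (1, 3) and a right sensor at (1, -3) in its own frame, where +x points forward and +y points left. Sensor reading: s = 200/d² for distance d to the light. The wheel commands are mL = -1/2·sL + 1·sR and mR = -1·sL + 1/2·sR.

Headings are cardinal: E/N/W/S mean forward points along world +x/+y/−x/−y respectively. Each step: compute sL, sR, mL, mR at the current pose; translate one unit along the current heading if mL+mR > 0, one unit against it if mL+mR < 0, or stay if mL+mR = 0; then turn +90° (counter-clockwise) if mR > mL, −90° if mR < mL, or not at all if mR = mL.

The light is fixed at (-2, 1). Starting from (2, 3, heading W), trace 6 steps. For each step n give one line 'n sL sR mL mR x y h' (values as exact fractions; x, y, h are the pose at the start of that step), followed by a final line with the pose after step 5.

0 20 100/17 -70/17 -290/17 2 3 W
1 200/13 200/73 -4700/949 -13300/949 3 3 N
2 50/13 5 40/13 -35/26 3 2 E
3 200/81 200/9 1700/81 700/81 4 2 S
4 100/17 100/17 50/17 -50/17 4 1 W
5 20 100/41 -310/41 -770/41 4 1 N
final 4 0 E

n=0: pose=(2,3,W); sL=20, sR=100/17; mL=-70/17, mR=-290/17; mL+mR=-360/17 → advance -1; mR−mL=-220/17 → turn -1·90°
n=1: pose=(3,3,N); sL=200/13, sR=200/73; mL=-4700/949, mR=-13300/949; mL+mR=-18000/949 → advance -1; mR−mL=-8600/949 → turn -1·90°
n=2: pose=(3,2,E); sL=50/13, sR=5; mL=40/13, mR=-35/26; mL+mR=45/26 → advance +1; mR−mL=-115/26 → turn -1·90°
n=3: pose=(4,2,S); sL=200/81, sR=200/9; mL=1700/81, mR=700/81; mL+mR=800/27 → advance +1; mR−mL=-1000/81 → turn -1·90°
n=4: pose=(4,1,W); sL=100/17, sR=100/17; mL=50/17, mR=-50/17; mL+mR=0 → advance +0; mR−mL=-100/17 → turn -1·90°
n=5: pose=(4,1,N); sL=20, sR=100/41; mL=-310/41, mR=-770/41; mL+mR=-1080/41 → advance -1; mR−mL=-460/41 → turn -1·90°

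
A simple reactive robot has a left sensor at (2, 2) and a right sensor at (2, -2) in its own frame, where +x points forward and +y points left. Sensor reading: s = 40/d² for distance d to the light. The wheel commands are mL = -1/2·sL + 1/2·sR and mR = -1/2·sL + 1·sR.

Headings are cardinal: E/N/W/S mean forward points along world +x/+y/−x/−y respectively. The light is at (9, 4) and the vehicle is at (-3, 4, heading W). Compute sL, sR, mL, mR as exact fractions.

left sensor world pos  = (-5, 2); dL² = 200
right sensor world pos = (-5, 6); dR² = 200
sL = 40/200 = 1/5
sR = 40/200 = 1/5
mL = -1/2·sL + 1/2·sR = 0
mR = -1/2·sL + 1·sR = 1/10

1/5 1/5 0 1/10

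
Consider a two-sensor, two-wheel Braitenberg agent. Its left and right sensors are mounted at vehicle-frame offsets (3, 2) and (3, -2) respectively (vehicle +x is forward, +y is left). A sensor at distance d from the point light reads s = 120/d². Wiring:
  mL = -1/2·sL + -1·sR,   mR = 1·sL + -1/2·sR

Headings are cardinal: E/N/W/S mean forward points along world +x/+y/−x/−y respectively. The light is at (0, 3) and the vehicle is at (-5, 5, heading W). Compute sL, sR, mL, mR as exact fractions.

left sensor world pos  = (-8, 3); dL² = 64
right sensor world pos = (-8, 7); dR² = 80
sL = 120/64 = 15/8
sR = 120/80 = 3/2
mL = -1/2·sL + -1·sR = -39/16
mR = 1·sL + -1/2·sR = 9/8

15/8 3/2 -39/16 9/8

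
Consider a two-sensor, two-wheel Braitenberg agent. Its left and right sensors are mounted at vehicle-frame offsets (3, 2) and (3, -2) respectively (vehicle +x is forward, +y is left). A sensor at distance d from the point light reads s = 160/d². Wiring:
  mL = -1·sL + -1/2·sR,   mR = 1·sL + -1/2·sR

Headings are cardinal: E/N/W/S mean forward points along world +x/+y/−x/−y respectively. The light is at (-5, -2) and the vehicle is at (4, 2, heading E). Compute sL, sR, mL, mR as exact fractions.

8/9 40/37 -476/333 116/333

left sensor world pos  = (7, 4); dL² = 180
right sensor world pos = (7, 0); dR² = 148
sL = 160/180 = 8/9
sR = 160/148 = 40/37
mL = -1·sL + -1/2·sR = -476/333
mR = 1·sL + -1/2·sR = 116/333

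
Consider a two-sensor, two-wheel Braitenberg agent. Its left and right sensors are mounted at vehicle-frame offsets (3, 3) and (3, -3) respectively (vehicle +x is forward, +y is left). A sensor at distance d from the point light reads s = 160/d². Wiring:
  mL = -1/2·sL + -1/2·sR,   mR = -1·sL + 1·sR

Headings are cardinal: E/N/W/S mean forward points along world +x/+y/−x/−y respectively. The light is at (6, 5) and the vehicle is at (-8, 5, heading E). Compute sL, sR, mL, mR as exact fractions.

left sensor world pos  = (-5, 8); dL² = 130
right sensor world pos = (-5, 2); dR² = 130
sL = 160/130 = 16/13
sR = 160/130 = 16/13
mL = -1/2·sL + -1/2·sR = -16/13
mR = -1·sL + 1·sR = 0

16/13 16/13 -16/13 0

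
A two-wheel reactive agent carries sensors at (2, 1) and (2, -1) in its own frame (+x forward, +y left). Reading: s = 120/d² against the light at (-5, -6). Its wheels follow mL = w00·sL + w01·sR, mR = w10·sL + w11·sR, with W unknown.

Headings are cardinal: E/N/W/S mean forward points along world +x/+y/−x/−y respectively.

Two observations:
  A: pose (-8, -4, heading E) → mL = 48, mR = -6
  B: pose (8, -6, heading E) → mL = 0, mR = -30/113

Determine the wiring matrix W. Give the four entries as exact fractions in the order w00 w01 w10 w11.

-1 1 -1/2 0

obs A: pose=(-8,-4,E) → sL=12, sR=60, mL=48, mR=-6
obs B: pose=(8,-6,E) → sL=60/113, sR=60/113, mL=0, mR=-30/113
sensor matrix S = [[12, 60], [60/113, 60/113]]; det S = -2880/113
solve [mL_A; mL_B] = S·[w00; w01] and [mR_A; mR_B] = S·[w10; w11]:
  w00 = -1, w01 = 1, w10 = -1/2, w11 = 0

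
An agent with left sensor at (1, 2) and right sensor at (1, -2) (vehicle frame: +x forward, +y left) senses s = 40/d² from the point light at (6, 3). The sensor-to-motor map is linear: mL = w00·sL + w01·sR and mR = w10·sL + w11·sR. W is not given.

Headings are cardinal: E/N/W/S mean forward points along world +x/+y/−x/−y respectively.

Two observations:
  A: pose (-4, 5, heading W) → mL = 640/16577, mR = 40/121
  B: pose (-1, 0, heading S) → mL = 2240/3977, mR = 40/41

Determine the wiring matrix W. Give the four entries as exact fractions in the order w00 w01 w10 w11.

1 -1 1 0

obs A: pose=(-4,5,W) → sL=40/121, sR=40/137, mL=640/16577, mR=40/121
obs B: pose=(-1,0,S) → sL=40/41, sR=40/97, mL=2240/3977, mR=40/41
sensor matrix S = [[40/121, 40/137], [40/41, 40/97]]; det S = -9792000/65926729
solve [mL_A; mL_B] = S·[w00; w01] and [mR_A; mR_B] = S·[w10; w11]:
  w00 = 1, w01 = -1, w10 = 1, w11 = 0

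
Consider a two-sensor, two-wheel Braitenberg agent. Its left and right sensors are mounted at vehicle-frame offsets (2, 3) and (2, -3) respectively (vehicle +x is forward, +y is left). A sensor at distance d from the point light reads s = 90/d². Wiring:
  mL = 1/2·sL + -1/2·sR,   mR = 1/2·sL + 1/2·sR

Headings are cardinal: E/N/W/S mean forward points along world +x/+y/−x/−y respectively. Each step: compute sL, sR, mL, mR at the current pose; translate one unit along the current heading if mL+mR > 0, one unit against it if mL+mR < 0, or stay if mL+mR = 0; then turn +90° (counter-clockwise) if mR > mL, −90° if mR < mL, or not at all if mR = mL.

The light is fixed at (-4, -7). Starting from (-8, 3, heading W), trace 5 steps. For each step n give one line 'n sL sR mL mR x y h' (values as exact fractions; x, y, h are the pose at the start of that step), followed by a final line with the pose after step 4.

0 18/17 18/41 216/697 522/697 -8 3 W
1 45/34 45/64 675/2176 2205/2176 -9 3 S
2 10/17 2 -12/17 22/17 -9 2 E
3 9/17 45/61 -108/1037 657/1037 -8 2 N
4 18/17 18/41 216/697 522/697 -8 3 W
final -9 3 S

n=0: pose=(-8,3,W); sL=18/17, sR=18/41; mL=216/697, mR=522/697; mL+mR=18/17 → advance +1; mR−mL=18/41 → turn +1·90°
n=1: pose=(-9,3,S); sL=45/34, sR=45/64; mL=675/2176, mR=2205/2176; mL+mR=45/34 → advance +1; mR−mL=45/64 → turn +1·90°
n=2: pose=(-9,2,E); sL=10/17, sR=2; mL=-12/17, mR=22/17; mL+mR=10/17 → advance +1; mR−mL=2 → turn +1·90°
n=3: pose=(-8,2,N); sL=9/17, sR=45/61; mL=-108/1037, mR=657/1037; mL+mR=9/17 → advance +1; mR−mL=45/61 → turn +1·90°
n=4: pose=(-8,3,W); sL=18/17, sR=18/41; mL=216/697, mR=522/697; mL+mR=18/17 → advance +1; mR−mL=18/41 → turn +1·90°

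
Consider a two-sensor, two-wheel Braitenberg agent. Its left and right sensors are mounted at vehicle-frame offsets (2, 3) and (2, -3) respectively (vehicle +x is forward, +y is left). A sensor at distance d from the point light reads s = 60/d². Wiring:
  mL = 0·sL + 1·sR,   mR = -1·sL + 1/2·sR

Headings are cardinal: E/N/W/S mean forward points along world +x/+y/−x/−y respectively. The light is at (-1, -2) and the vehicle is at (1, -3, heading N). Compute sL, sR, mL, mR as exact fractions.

30 30/13 30/13 -375/13

left sensor world pos  = (-2, -1); dL² = 2
right sensor world pos = (4, -1); dR² = 26
sL = 60/2 = 30
sR = 60/26 = 30/13
mL = 0·sL + 1·sR = 30/13
mR = -1·sL + 1/2·sR = -375/13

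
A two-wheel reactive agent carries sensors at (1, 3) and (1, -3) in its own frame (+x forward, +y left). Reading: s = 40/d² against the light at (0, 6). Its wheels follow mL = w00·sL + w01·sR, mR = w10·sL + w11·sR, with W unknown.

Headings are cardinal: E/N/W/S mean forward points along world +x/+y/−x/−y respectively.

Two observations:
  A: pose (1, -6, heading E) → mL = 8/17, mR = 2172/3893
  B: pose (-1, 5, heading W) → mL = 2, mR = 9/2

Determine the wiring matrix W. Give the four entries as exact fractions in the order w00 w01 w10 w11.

obs A: pose=(1,-6,E) → sL=8/17, sR=40/229, mL=8/17, mR=2172/3893
obs B: pose=(-1,5,W) → sL=2, sR=5, mL=2, mR=9/2
sensor matrix S = [[8/17, 40/229], [2, 5]]; det S = 7800/3893
solve [mL_A; mL_B] = S·[w00; w01] and [mR_A; mR_B] = S·[w10; w11]:
  w00 = 1, w01 = 0, w10 = 1, w11 = 1/2

1 0 1 1/2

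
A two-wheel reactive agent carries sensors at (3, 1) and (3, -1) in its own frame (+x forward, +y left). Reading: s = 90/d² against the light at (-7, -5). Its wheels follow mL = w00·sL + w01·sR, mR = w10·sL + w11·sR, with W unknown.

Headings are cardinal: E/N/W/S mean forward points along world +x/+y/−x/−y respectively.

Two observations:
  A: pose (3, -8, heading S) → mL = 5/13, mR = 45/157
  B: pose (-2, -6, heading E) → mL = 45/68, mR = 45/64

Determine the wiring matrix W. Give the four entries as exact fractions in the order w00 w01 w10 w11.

obs A: pose=(3,-8,S) → sL=90/157, sR=10/13, mL=5/13, mR=45/157
obs B: pose=(-2,-6,E) → sL=45/32, sR=45/34, mL=45/68, mR=45/64
sensor matrix S = [[90/157, 10/13], [45/32, 45/34]]; det S = -179325/555152
solve [mL_A; mL_B] = S·[w00; w01] and [mR_A; mR_B] = S·[w10; w11]:
  w00 = 0, w01 = 1/2, w10 = 1/2, w11 = 0

0 1/2 1/2 0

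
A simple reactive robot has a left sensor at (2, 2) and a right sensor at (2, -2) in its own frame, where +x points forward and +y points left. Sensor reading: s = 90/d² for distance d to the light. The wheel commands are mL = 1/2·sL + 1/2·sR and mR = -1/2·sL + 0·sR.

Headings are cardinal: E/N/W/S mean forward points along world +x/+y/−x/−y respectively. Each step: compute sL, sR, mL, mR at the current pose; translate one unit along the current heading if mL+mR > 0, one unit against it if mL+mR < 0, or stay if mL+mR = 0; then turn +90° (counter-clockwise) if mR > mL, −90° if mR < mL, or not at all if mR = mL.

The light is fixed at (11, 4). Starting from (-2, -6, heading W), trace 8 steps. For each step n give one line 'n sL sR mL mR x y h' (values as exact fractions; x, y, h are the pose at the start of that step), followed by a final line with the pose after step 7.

0 10/41 90/289 3290/11849 -5/41 -2 -6 W
1 9/32 45/104 297/832 -9/64 -3 -6 N
2 90/193 18/53 4122/10229 -45/193 -3 -5 E
3 45/121 45/173 6615/20933 -45/242 -2 -5 S
4 10/41 90/289 3290/11849 -5/41 -2 -6 W
5 9/32 45/104 297/832 -9/64 -3 -6 N
6 90/193 18/53 4122/10229 -45/193 -3 -5 E
7 45/121 45/173 6615/20933 -45/242 -2 -5 S
final -2 -6 W

n=0: pose=(-2,-6,W); sL=10/41, sR=90/289; mL=3290/11849, mR=-5/41; mL+mR=45/289 → advance +1; mR−mL=-4735/11849 → turn -1·90°
n=1: pose=(-3,-6,N); sL=9/32, sR=45/104; mL=297/832, mR=-9/64; mL+mR=45/208 → advance +1; mR−mL=-207/416 → turn -1·90°
n=2: pose=(-3,-5,E); sL=90/193, sR=18/53; mL=4122/10229, mR=-45/193; mL+mR=9/53 → advance +1; mR−mL=-6507/10229 → turn -1·90°
n=3: pose=(-2,-5,S); sL=45/121, sR=45/173; mL=6615/20933, mR=-45/242; mL+mR=45/346 → advance +1; mR−mL=-21015/41866 → turn -1·90°
n=4: pose=(-2,-6,W); sL=10/41, sR=90/289; mL=3290/11849, mR=-5/41; mL+mR=45/289 → advance +1; mR−mL=-4735/11849 → turn -1·90°
n=5: pose=(-3,-6,N); sL=9/32, sR=45/104; mL=297/832, mR=-9/64; mL+mR=45/208 → advance +1; mR−mL=-207/416 → turn -1·90°
n=6: pose=(-3,-5,E); sL=90/193, sR=18/53; mL=4122/10229, mR=-45/193; mL+mR=9/53 → advance +1; mR−mL=-6507/10229 → turn -1·90°
n=7: pose=(-2,-5,S); sL=45/121, sR=45/173; mL=6615/20933, mR=-45/242; mL+mR=45/346 → advance +1; mR−mL=-21015/41866 → turn -1·90°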